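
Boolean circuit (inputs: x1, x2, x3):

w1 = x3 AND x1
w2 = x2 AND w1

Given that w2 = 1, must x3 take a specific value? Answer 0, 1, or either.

1

w2 = x2 AND w1 must be 1, so both x2 = 1 and w1 = 1.
w1 = x3 AND x1 must be 1, so both x3 = 1 and x1 = 1.
Every assignment with w2 = 1 has x3 = 1; there are 1 such assignment(s).
  x1=1, x2=1, x3=1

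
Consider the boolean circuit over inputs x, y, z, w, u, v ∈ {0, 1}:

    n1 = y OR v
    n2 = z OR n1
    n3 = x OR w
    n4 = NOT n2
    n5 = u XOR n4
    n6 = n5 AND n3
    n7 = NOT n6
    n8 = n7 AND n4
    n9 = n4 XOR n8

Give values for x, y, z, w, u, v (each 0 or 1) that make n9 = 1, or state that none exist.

x=1, y=0, z=0, w=1, u=0, v=0

Check with x=1, y=0, z=0, w=1, u=0, v=0:
n1 = y OR v = 0 OR 0 = 0
n2 = z OR n1 = 0 OR 0 = 0
n3 = x OR w = 1 OR 1 = 1
n4 = NOT n2 = NOT 0 = 1
n5 = u XOR n4 = 0 XOR 1 = 1
n6 = n5 AND n3 = 1 AND 1 = 1
n7 = NOT n6 = NOT 1 = 0
n8 = n7 AND n4 = 0 AND 1 = 0
n9 = n4 XOR n8 = 1 XOR 0 = 1
So n9 = 1 as required.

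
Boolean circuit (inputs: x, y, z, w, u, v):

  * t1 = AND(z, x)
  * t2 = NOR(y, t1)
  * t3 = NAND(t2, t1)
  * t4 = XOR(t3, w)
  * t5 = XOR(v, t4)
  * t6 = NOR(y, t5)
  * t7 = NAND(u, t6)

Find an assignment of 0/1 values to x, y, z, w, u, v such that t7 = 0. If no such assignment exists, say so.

t7 = NAND(u, t6) must be 0, so both u = 1 and t6 = 1.
t6 = NOR(y, t5) must be 1, so both y = 0 and t5 = 0.
t5 = XOR(v, t4) must be 0, so v and t4 are equal.
Check with x=0 y=0 z=1 w=1 u=1 v=0:
t1 = AND(z, x) = AND(1, 0) = 0
t2 = NOR(y, t1) = NOR(0, 0) = 1
t3 = NAND(t2, t1) = NAND(1, 0) = 1
t4 = XOR(t3, w) = XOR(1, 1) = 0
t5 = XOR(v, t4) = XOR(0, 0) = 0
t6 = NOR(y, t5) = NOR(0, 0) = 1
t7 = NAND(u, t6) = NAND(1, 1) = 0
So t7 = 0 as required.

x=0 y=0 z=1 w=1 u=1 v=0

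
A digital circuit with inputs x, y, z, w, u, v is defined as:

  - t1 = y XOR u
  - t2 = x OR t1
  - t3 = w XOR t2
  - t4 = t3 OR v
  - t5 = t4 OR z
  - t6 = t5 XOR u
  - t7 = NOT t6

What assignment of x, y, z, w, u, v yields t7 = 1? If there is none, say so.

Check with x=1, y=0, z=0, w=1, u=1, v=1:
t1 = y XOR u = 0 XOR 1 = 1
t2 = x OR t1 = 1 OR 1 = 1
t3 = w XOR t2 = 1 XOR 1 = 0
t4 = t3 OR v = 0 OR 1 = 1
t5 = t4 OR z = 1 OR 0 = 1
t6 = t5 XOR u = 1 XOR 1 = 0
t7 = NOT t6 = NOT 0 = 1
So t7 = 1 as required.

x=1, y=0, z=0, w=1, u=1, v=1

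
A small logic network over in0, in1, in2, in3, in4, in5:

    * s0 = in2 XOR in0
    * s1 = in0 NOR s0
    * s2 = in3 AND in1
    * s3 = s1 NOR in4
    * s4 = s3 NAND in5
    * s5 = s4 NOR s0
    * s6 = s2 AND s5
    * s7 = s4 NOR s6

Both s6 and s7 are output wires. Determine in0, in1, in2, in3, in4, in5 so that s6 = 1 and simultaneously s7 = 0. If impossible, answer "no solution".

Check with in0=1, in1=1, in2=1, in3=1, in4=0, in5=1:
s0 = in2 XOR in0 = 1 XOR 1 = 0
s1 = in0 NOR s0 = 1 NOR 0 = 0
s2 = in3 AND in1 = 1 AND 1 = 1
s3 = s1 NOR in4 = 0 NOR 0 = 1
s4 = s3 NAND in5 = 1 NAND 1 = 0
s5 = s4 NOR s0 = 0 NOR 0 = 1
s6 = s2 AND s5 = 1 AND 1 = 1
s7 = s4 NOR s6 = 0 NOR 1 = 0
So s6 = 1 and s7 = 0.

in0=1, in1=1, in2=1, in3=1, in4=0, in5=1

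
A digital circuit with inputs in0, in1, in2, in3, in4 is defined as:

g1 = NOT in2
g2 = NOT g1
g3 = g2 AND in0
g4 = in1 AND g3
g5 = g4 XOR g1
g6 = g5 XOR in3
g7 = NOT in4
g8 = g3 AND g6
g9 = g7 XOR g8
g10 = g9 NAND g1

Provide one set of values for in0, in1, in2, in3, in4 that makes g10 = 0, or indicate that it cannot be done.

Check with in0=1 in1=1 in2=0 in3=1 in4=0:
g1 = NOT in2 = NOT 0 = 1
g2 = NOT g1 = NOT 1 = 0
g3 = g2 AND in0 = 0 AND 1 = 0
g4 = in1 AND g3 = 1 AND 0 = 0
g5 = g4 XOR g1 = 0 XOR 1 = 1
g6 = g5 XOR in3 = 1 XOR 1 = 0
g7 = NOT in4 = NOT 0 = 1
g8 = g3 AND g6 = 0 AND 0 = 0
g9 = g7 XOR g8 = 1 XOR 0 = 1
g10 = g9 NAND g1 = 1 NAND 1 = 0
So g10 = 0 as required.

in0=1 in1=1 in2=0 in3=1 in4=0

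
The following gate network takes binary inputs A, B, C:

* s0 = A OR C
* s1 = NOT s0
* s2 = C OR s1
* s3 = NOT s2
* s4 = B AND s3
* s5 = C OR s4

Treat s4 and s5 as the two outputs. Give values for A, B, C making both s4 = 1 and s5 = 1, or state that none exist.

A=1, B=1, C=0

Check with A=1, B=1, C=0:
s0 = A OR C = 1 OR 0 = 1
s1 = NOT s0 = NOT 1 = 0
s2 = C OR s1 = 0 OR 0 = 0
s3 = NOT s2 = NOT 0 = 1
s4 = B AND s3 = 1 AND 1 = 1
s5 = C OR s4 = 0 OR 1 = 1
So s4 = 1 and s5 = 1.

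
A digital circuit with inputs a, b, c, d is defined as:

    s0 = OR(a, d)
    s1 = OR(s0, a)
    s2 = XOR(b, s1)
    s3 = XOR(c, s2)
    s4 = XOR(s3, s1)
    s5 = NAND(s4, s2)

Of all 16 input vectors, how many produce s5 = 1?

12

s5 = NAND(s4, s2) must be 1, so at least one of s4, s2 is 0.
Enumerating the 16 input combinations, 12 give s5 = 1 and 4 give s5 = 0.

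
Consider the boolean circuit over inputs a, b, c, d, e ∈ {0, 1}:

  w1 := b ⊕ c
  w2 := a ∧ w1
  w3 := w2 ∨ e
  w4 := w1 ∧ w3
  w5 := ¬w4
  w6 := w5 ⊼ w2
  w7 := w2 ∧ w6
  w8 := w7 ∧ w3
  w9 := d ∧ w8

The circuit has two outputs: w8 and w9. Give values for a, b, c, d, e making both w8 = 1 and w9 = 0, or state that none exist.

a=1 b=1 c=0 d=0 e=1

Check with a=1 b=1 c=0 d=0 e=1:
w1 = b ⊕ c = 1 ⊕ 0 = 1
w2 = a ∧ w1 = 1 ∧ 1 = 1
w3 = w2 ∨ e = 1 ∨ 1 = 1
w4 = w1 ∧ w3 = 1 ∧ 1 = 1
w5 = ¬w4 = ¬1 = 0
w6 = w5 ⊼ w2 = 0 ⊼ 1 = 1
w7 = w2 ∧ w6 = 1 ∧ 1 = 1
w8 = w7 ∧ w3 = 1 ∧ 1 = 1
w9 = d ∧ w8 = 0 ∧ 1 = 0
So w8 = 1 and w9 = 0.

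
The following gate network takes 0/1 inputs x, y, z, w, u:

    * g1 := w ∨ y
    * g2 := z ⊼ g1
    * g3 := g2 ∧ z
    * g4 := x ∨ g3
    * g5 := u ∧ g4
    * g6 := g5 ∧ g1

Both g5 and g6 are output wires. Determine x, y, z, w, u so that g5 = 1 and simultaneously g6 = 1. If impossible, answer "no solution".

x=1, y=1, z=1, w=0, u=1

Check with x=1, y=1, z=1, w=0, u=1:
g1 = w ∨ y = 0 ∨ 1 = 1
g2 = z ⊼ g1 = 1 ⊼ 1 = 0
g3 = g2 ∧ z = 0 ∧ 1 = 0
g4 = x ∨ g3 = 1 ∨ 0 = 1
g5 = u ∧ g4 = 1 ∧ 1 = 1
g6 = g5 ∧ g1 = 1 ∧ 1 = 1
So g5 = 1 and g6 = 1.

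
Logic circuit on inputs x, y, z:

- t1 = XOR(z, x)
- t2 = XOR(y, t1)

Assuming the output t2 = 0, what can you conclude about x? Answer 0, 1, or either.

Both values of x occur among assignments with t2 = 0:
  x=0: x=0, y=0, z=0
  x=1: x=1, y=0, z=1

either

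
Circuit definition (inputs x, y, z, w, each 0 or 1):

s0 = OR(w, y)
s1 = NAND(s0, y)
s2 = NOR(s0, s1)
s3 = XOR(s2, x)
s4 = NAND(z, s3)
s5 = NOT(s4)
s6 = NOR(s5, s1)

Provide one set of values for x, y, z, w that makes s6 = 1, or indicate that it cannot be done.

x=1 y=1 z=0 w=0

s6 = NOR(s5, s1) must be 1, so both s5 = 0 and s1 = 0.
s5 = NOT(s4) must be 0, so s4 = 1.
s1 = NAND(s0, y) must be 0, so both s0 = 1 and y = 1.
Check with x=1 y=1 z=0 w=0:
s0 = OR(w, y) = OR(0, 1) = 1
s1 = NAND(s0, y) = NAND(1, 1) = 0
s2 = NOR(s0, s1) = NOR(1, 0) = 0
s3 = XOR(s2, x) = XOR(0, 1) = 1
s4 = NAND(z, s3) = NAND(0, 1) = 1
s5 = NOT(s4) = NOT 1 = 0
s6 = NOR(s5, s1) = NOR(0, 0) = 1
So s6 = 1 as required.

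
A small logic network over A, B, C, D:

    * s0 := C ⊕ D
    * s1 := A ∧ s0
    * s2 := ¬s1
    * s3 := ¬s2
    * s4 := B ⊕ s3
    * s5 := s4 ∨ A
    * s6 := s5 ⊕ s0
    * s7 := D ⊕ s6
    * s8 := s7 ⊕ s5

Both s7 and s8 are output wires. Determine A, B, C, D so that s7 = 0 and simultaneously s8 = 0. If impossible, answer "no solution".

A=0 B=0 C=0 D=0

Check with A=0 B=0 C=0 D=0:
s0 = C ⊕ D = 0 ⊕ 0 = 0
s1 = A ∧ s0 = 0 ∧ 0 = 0
s2 = ¬s1 = ¬0 = 1
s3 = ¬s2 = ¬1 = 0
s4 = B ⊕ s3 = 0 ⊕ 0 = 0
s5 = s4 ∨ A = 0 ∨ 0 = 0
s6 = s5 ⊕ s0 = 0 ⊕ 0 = 0
s7 = D ⊕ s6 = 0 ⊕ 0 = 0
s8 = s7 ⊕ s5 = 0 ⊕ 0 = 0
So s7 = 0 and s8 = 0.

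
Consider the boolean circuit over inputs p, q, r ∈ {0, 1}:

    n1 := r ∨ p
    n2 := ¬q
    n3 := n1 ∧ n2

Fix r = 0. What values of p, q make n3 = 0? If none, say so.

n3 = n1 ∧ n2 must be 0, so at least one of n1, n2 is 0.
Check with r = 0 and p=0, q=0:
n1 = r ∨ p = 0 ∨ 0 = 0
n2 = ¬q = ¬0 = 1
n3 = n1 ∧ n2 = 0 ∧ 1 = 0
So n3 = 0.

p=0, q=0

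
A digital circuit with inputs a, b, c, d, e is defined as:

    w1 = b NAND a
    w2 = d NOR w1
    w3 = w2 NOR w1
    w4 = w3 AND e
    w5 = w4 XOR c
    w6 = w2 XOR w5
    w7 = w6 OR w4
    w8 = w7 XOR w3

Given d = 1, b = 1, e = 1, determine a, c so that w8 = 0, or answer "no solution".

a=1 c=1

w8 = w7 XOR w3 must be 0, so w7 and w3 are equal.
Check with d = 1, b = 1, e = 1 and a=1, c=1:
w1 = b NAND a = 1 NAND 1 = 0
w2 = d NOR w1 = 1 NOR 0 = 0
w3 = w2 NOR w1 = 0 NOR 0 = 1
w4 = w3 AND e = 1 AND 1 = 1
w5 = w4 XOR c = 1 XOR 1 = 0
w6 = w2 XOR w5 = 0 XOR 0 = 0
w7 = w6 OR w4 = 0 OR 1 = 1
w8 = w7 XOR w3 = 1 XOR 1 = 0
So w8 = 0.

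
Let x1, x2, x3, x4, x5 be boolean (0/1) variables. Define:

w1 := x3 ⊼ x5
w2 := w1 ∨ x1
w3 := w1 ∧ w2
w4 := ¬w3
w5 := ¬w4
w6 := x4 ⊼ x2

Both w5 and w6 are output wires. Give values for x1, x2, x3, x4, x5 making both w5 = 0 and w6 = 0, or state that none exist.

x1=1, x2=1, x3=1, x4=1, x5=1

Check with x1=1, x2=1, x3=1, x4=1, x5=1:
w1 = x3 ⊼ x5 = 1 ⊼ 1 = 0
w2 = w1 ∨ x1 = 0 ∨ 1 = 1
w3 = w1 ∧ w2 = 0 ∧ 1 = 0
w4 = ¬w3 = ¬0 = 1
w5 = ¬w4 = ¬1 = 0
w6 = x4 ⊼ x2 = 1 ⊼ 1 = 0
So w5 = 0 and w6 = 0.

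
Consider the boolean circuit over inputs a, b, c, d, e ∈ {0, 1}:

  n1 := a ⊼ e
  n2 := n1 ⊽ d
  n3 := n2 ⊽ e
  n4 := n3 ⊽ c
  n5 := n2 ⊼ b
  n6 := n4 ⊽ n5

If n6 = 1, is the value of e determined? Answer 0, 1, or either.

1

n6 = n4 ⊽ n5 must be 1, so both n4 = 0 and n5 = 0.
n4 = n3 ⊽ c must be 0, so at least one of n3, c is 1.
n5 = n2 ⊼ b must be 0, so both n2 = 1 and b = 1.
Every assignment with n6 = 1 has e = 1; there are 1 such assignment(s).
  a=1, b=1, c=1, d=0, e=1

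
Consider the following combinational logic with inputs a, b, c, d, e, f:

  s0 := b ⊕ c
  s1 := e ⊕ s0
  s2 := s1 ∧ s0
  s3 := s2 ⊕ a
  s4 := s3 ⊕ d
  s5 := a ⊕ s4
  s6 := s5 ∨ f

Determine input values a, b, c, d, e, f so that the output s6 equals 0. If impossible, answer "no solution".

s6 = s5 ∨ f must be 0, so both s5 = 0 and f = 0.
s5 = a ⊕ s4 must be 0, so a and s4 are equal.
Check with a=1, b=0, c=0, d=0, e=0, f=0:
s0 = b ⊕ c = 0 ⊕ 0 = 0
s1 = e ⊕ s0 = 0 ⊕ 0 = 0
s2 = s1 ∧ s0 = 0 ∧ 0 = 0
s3 = s2 ⊕ a = 0 ⊕ 1 = 1
s4 = s3 ⊕ d = 1 ⊕ 0 = 1
s5 = a ⊕ s4 = 1 ⊕ 1 = 0
s6 = s5 ∨ f = 0 ∨ 0 = 0
So s6 = 0 as required.

a=1, b=0, c=0, d=0, e=0, f=0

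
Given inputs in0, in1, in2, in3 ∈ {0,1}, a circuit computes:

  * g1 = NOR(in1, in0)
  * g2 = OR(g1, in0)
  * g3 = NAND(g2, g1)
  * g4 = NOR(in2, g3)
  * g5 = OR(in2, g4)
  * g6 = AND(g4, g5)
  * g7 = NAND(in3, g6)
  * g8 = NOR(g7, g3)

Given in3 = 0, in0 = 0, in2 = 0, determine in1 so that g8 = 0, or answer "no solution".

g8 = NOR(g7, g3) must be 0, so at least one of g7, g3 is 1.
Check with in3 = 0, in0 = 0, in2 = 0 and in1=0:
g1 = NOR(in1, in0) = NOR(0, 0) = 1
g2 = OR(g1, in0) = OR(1, 0) = 1
g3 = NAND(g2, g1) = NAND(1, 1) = 0
g4 = NOR(in2, g3) = NOR(0, 0) = 1
g5 = OR(in2, g4) = OR(0, 1) = 1
g6 = AND(g4, g5) = AND(1, 1) = 1
g7 = NAND(in3, g6) = NAND(0, 1) = 1
g8 = NOR(g7, g3) = NOR(1, 0) = 0
So g8 = 0.

in1=0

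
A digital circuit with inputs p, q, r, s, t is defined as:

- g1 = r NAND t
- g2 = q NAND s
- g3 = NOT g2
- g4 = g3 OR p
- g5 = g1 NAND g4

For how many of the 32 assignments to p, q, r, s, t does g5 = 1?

17

g5 = g1 NAND g4 must be 1, so at least one of g1, g4 is 0.
Enumerating the 32 input combinations, 17 give g5 = 1 and 15 give g5 = 0.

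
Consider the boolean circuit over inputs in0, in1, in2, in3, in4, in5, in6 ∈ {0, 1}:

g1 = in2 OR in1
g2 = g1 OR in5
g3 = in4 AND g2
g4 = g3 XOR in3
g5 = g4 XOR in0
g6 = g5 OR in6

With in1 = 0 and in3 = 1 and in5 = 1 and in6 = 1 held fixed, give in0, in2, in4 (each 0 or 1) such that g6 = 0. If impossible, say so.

With in1 = 0 and in3 = 1 and in5 = 1 and in6 = 1 fixed, none of the 8 settings of in0, in2, in4 give g6 = 0.
For example, with in0=0, in2=0, in4=1:
g1 = in2 OR in1 = 0 OR 0 = 0
g2 = g1 OR in5 = 0 OR 1 = 1
g3 = in4 AND g2 = 1 AND 1 = 1
g4 = g3 XOR in3 = 1 XOR 1 = 0
g5 = g4 XOR in0 = 0 XOR 0 = 0
g6 = g5 OR in6 = 0 OR 1 = 1
giving g6 = 1 ≠ 0.

no solution exists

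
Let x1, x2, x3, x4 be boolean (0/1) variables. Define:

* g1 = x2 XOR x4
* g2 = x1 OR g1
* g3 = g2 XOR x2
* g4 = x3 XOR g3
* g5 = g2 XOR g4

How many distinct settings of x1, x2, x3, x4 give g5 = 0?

8

g5 = g2 XOR g4 must be 0, so g2 and g4 are equal.
Enumerating the 16 input combinations, 8 give g5 = 0 and 8 give g5 = 1.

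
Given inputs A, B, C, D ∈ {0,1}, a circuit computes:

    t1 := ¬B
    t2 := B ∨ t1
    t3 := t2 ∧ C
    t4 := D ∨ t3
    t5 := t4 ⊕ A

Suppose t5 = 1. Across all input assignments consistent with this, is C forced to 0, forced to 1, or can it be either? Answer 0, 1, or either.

either

Both values of C occur among assignments with t5 = 1:
  C=0: A=0, B=0, C=0, D=1
  C=1: A=0, B=0, C=1, D=0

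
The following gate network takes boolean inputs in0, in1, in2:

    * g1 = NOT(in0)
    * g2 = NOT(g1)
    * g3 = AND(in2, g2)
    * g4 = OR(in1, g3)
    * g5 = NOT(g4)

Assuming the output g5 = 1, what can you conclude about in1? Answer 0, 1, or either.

0

g5 = NOT(g4) must be 1, so g4 = 0.
Every assignment with g5 = 1 has in1 = 0; there are 3 such assignment(s).
  in0=0, in1=0, in2=0
  in0=0, in1=0, in2=1
  in0=1, in1=0, in2=0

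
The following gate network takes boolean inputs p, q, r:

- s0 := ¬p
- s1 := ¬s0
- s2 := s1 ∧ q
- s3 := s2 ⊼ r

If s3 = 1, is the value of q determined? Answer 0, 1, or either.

Both values of q occur among assignments with s3 = 1:
  q=0: p=0, q=0, r=0
  q=1: p=0, q=1, r=0

either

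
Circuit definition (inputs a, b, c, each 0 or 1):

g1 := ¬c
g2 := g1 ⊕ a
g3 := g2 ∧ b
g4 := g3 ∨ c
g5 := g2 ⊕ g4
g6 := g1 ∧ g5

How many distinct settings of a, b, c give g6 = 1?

1

g6 = g1 ∧ g5 must be 1, so both g1 = 1 and g5 = 1.
Enumerating the 8 input combinations, 1 give g6 = 1 and 7 give g6 = 0.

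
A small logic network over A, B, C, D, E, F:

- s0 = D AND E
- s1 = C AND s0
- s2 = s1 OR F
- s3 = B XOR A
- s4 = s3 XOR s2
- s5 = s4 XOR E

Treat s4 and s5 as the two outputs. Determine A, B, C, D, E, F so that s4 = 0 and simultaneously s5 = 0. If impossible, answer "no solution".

A=1 B=0 C=0 D=0 E=0 F=1

Check with A=1 B=0 C=0 D=0 E=0 F=1:
s0 = D AND E = 0 AND 0 = 0
s1 = C AND s0 = 0 AND 0 = 0
s2 = s1 OR F = 0 OR 1 = 1
s3 = B XOR A = 0 XOR 1 = 1
s4 = s3 XOR s2 = 1 XOR 1 = 0
s5 = s4 XOR E = 0 XOR 0 = 0
So s4 = 0 and s5 = 0.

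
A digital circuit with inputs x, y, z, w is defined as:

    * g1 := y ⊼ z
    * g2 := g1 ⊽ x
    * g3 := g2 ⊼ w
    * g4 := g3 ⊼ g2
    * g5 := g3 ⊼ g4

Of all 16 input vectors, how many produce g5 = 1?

g5 = g3 ⊼ g4 must be 1, so at least one of g3, g4 is 0.
Enumerating the 16 input combinations, 2 give g5 = 1 and 14 give g5 = 0.

2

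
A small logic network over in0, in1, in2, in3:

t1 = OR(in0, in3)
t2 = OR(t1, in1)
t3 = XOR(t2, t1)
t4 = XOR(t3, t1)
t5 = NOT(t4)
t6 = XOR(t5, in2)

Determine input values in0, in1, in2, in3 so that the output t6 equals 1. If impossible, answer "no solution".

Check with in0=0, in1=1, in2=1, in3=1:
t1 = OR(in0, in3) = OR(0, 1) = 1
t2 = OR(t1, in1) = OR(1, 1) = 1
t3 = XOR(t2, t1) = XOR(1, 1) = 0
t4 = XOR(t3, t1) = XOR(0, 1) = 1
t5 = NOT(t4) = NOT 1 = 0
t6 = XOR(t5, in2) = XOR(0, 1) = 1
So t6 = 1 as required.

in0=0, in1=1, in2=1, in3=1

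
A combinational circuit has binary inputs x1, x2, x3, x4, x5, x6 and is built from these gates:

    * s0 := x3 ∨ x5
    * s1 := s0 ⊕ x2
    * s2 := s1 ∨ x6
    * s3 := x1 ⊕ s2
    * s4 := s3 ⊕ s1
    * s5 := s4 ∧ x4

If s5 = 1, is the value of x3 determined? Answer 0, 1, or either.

either

Both values of x3 occur among assignments with s5 = 1:
  x3=0: x1=0, x2=0, x3=0, x4=1, x5=0, x6=1
  x3=1: x1=0, x2=1, x3=1, x4=1, x5=0, x6=1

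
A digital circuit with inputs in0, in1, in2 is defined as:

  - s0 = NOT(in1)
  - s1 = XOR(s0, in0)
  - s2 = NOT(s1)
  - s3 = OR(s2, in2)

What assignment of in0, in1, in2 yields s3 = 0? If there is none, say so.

in0=1, in1=1, in2=0

s3 = OR(s2, in2) must be 0, so both s2 = 0 and in2 = 0.
Check with in0=1, in1=1, in2=0:
s0 = NOT(in1) = NOT 1 = 0
s1 = XOR(s0, in0) = XOR(0, 1) = 1
s2 = NOT(s1) = NOT 1 = 0
s3 = OR(s2, in2) = OR(0, 0) = 0
So s3 = 0 as required.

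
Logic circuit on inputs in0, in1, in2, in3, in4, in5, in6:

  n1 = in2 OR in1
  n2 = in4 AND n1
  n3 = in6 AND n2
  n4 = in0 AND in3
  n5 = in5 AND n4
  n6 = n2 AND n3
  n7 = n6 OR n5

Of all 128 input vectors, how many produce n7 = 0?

91

n7 = n6 OR n5 must be 0, so both n6 = 0 and n5 = 0.
Enumerating the 128 input combinations, 91 give n7 = 0 and 37 give n7 = 1.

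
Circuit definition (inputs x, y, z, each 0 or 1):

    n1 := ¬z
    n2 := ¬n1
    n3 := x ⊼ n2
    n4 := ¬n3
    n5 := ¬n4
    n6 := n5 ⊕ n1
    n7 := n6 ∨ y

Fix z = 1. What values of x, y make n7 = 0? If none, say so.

x=1 y=0

Check with z = 1 and x=1, y=0:
n1 = ¬z = ¬1 = 0
n2 = ¬n1 = ¬0 = 1
n3 = x ⊼ n2 = 1 ⊼ 1 = 0
n4 = ¬n3 = ¬0 = 1
n5 = ¬n4 = ¬1 = 0
n6 = n5 ⊕ n1 = 0 ⊕ 0 = 0
n7 = n6 ∨ y = 0 ∨ 0 = 0
So n7 = 0.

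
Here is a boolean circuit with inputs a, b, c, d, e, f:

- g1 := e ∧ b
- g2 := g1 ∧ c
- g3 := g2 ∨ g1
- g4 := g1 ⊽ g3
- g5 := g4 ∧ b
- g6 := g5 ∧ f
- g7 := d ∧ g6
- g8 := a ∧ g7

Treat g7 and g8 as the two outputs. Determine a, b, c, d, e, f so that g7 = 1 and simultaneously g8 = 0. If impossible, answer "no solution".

a=0, b=1, c=1, d=1, e=0, f=1

Check with a=0, b=1, c=1, d=1, e=0, f=1:
g1 = e ∧ b = 0 ∧ 1 = 0
g2 = g1 ∧ c = 0 ∧ 1 = 0
g3 = g2 ∨ g1 = 0 ∨ 0 = 0
g4 = g1 ⊽ g3 = 0 ⊽ 0 = 1
g5 = g4 ∧ b = 1 ∧ 1 = 1
g6 = g5 ∧ f = 1 ∧ 1 = 1
g7 = d ∧ g6 = 1 ∧ 1 = 1
g8 = a ∧ g7 = 0 ∧ 1 = 0
So g7 = 1 and g8 = 0.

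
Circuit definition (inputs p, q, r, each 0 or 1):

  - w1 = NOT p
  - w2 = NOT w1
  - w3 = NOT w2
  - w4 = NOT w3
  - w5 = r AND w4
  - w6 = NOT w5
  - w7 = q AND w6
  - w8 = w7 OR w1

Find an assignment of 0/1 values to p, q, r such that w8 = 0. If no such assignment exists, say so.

p=1 q=0 r=1

Check with p=1 q=0 r=1:
w1 = NOT p = NOT 1 = 0
w2 = NOT w1 = NOT 0 = 1
w3 = NOT w2 = NOT 1 = 0
w4 = NOT w3 = NOT 0 = 1
w5 = r AND w4 = 1 AND 1 = 1
w6 = NOT w5 = NOT 1 = 0
w7 = q AND w6 = 0 AND 0 = 0
w8 = w7 OR w1 = 0 OR 0 = 0
So w8 = 0 as required.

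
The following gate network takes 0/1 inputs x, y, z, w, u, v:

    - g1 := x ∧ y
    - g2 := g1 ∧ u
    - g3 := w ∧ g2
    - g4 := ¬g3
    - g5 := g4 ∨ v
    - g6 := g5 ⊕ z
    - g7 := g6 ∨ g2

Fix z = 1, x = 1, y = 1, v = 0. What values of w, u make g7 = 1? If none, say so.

Check with z = 1, x = 1, y = 1, v = 0 and w=1, u=1:
g1 = x ∧ y = 1 ∧ 1 = 1
g2 = g1 ∧ u = 1 ∧ 1 = 1
g3 = w ∧ g2 = 1 ∧ 1 = 1
g4 = ¬g3 = ¬1 = 0
g5 = g4 ∨ v = 0 ∨ 0 = 0
g6 = g5 ⊕ z = 0 ⊕ 1 = 1
g7 = g6 ∨ g2 = 1 ∨ 1 = 1
So g7 = 1.

w=1 u=1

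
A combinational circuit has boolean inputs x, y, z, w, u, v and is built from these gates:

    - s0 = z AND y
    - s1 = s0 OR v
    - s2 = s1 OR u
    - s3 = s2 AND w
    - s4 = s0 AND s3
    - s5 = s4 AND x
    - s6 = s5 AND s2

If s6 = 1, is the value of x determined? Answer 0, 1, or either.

1

s6 = s5 AND s2 must be 1, so both s5 = 1 and s2 = 1.
s5 = s4 AND x must be 1, so both s4 = 1 and x = 1.
Every assignment with s6 = 1 has x = 1; there are 4 such assignment(s).
  x=1, y=1, z=1, w=1, u=0, v=0
  x=1, y=1, z=1, w=1, u=0, v=1
  x=1, y=1, z=1, w=1, u=1, v=0
  x=1, y=1, z=1, w=1, u=1, v=1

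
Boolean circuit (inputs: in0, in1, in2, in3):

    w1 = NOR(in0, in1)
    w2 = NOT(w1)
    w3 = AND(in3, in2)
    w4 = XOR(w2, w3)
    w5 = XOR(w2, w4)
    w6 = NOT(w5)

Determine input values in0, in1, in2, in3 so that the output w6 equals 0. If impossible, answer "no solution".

Check with in0=0, in1=0, in2=1, in3=1:
w1 = NOR(in0, in1) = NOR(0, 0) = 1
w2 = NOT(w1) = NOT 1 = 0
w3 = AND(in3, in2) = AND(1, 1) = 1
w4 = XOR(w2, w3) = XOR(0, 1) = 1
w5 = XOR(w2, w4) = XOR(0, 1) = 1
w6 = NOT(w5) = NOT 1 = 0
So w6 = 0 as required.

in0=0, in1=0, in2=1, in3=1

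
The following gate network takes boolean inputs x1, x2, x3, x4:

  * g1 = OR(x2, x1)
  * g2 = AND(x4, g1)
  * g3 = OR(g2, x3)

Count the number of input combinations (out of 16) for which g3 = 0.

5

g3 = OR(g2, x3) must be 0, so both g2 = 0 and x3 = 0.
g2 = AND(x4, g1) must be 0, so at least one of x4, g1 is 0.
Enumerating the 16 input combinations, 5 give g3 = 0 and 11 give g3 = 1.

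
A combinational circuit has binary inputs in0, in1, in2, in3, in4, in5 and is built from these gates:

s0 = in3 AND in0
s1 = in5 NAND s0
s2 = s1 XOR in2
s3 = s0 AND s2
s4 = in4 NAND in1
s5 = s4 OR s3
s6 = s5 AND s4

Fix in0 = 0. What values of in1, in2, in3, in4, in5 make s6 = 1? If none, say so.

s6 = s5 AND s4 must be 1, so both s5 = 1 and s4 = 1.
Check with in0 = 0 and in1=0, in2=0, in3=1, in4=0, in5=0:
s0 = in3 AND in0 = 1 AND 0 = 0
s1 = in5 NAND s0 = 0 NAND 0 = 1
s2 = s1 XOR in2 = 1 XOR 0 = 1
s3 = s0 AND s2 = 0 AND 1 = 0
s4 = in4 NAND in1 = 0 NAND 0 = 1
s5 = s4 OR s3 = 1 OR 0 = 1
s6 = s5 AND s4 = 1 AND 1 = 1
So s6 = 1.

in1=0, in2=0, in3=1, in4=0, in5=0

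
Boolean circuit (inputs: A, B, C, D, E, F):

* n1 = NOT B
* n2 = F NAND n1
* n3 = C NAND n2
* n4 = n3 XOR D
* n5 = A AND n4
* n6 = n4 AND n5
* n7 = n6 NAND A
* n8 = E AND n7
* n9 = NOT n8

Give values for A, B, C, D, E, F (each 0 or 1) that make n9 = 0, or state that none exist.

A=1, B=0, C=0, D=1, E=1, F=1

n9 = NOT n8 must be 0, so n8 = 1.
Check with A=1, B=0, C=0, D=1, E=1, F=1:
n1 = NOT B = NOT 0 = 1
n2 = F NAND n1 = 1 NAND 1 = 0
n3 = C NAND n2 = 0 NAND 0 = 1
n4 = n3 XOR D = 1 XOR 1 = 0
n5 = A AND n4 = 1 AND 0 = 0
n6 = n4 AND n5 = 0 AND 0 = 0
n7 = n6 NAND A = 0 NAND 1 = 1
n8 = E AND n7 = 1 AND 1 = 1
n9 = NOT n8 = NOT 1 = 0
So n9 = 0 as required.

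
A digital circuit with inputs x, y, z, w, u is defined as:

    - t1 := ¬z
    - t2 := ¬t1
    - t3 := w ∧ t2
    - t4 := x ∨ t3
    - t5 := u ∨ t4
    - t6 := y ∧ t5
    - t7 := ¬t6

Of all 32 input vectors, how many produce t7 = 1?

t7 = ¬t6 must be 1, so t6 = 0.
t6 = y ∧ t5 must be 0, so at least one of y, t5 is 0.
Enumerating the 32 input combinations, 19 give t7 = 1 and 13 give t7 = 0.

19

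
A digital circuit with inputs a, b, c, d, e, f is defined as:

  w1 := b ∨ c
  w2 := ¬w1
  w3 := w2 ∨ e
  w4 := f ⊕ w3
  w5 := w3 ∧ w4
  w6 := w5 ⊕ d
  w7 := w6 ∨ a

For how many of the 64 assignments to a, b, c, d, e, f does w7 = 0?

16

w7 = w6 ∨ a must be 0, so both w6 = 0 and a = 0.
Enumerating the 64 input combinations, 16 give w7 = 0 and 48 give w7 = 1.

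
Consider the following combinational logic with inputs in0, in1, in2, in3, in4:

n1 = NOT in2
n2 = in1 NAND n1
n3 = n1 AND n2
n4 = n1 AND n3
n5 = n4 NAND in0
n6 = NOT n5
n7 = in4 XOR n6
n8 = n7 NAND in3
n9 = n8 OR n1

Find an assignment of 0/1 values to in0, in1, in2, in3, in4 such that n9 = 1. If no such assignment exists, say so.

n9 = n8 OR n1 must be 1, so at least one of n8, n1 is 1.
Check with in0=0, in1=0, in2=1, in3=0, in4=0:
n1 = NOT in2 = NOT 1 = 0
n2 = in1 NAND n1 = 0 NAND 0 = 1
n3 = n1 AND n2 = 0 AND 1 = 0
n4 = n1 AND n3 = 0 AND 0 = 0
n5 = n4 NAND in0 = 0 NAND 0 = 1
n6 = NOT n5 = NOT 1 = 0
n7 = in4 XOR n6 = 0 XOR 0 = 0
n8 = n7 NAND in3 = 0 NAND 0 = 1
n9 = n8 OR n1 = 1 OR 0 = 1
So n9 = 1 as required.

in0=0, in1=0, in2=1, in3=0, in4=0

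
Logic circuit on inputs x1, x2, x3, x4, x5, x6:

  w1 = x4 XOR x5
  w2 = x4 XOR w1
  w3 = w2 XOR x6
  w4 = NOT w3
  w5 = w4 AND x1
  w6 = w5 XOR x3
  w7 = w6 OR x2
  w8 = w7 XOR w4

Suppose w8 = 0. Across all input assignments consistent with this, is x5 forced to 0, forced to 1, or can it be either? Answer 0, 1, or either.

either

Both values of x5 occur among assignments with w8 = 0:
  x5=0: x1=0, x2=0, x3=0, x4=0, x5=0, x6=1
  x5=1: x1=0, x2=0, x3=0, x4=0, x5=1, x6=0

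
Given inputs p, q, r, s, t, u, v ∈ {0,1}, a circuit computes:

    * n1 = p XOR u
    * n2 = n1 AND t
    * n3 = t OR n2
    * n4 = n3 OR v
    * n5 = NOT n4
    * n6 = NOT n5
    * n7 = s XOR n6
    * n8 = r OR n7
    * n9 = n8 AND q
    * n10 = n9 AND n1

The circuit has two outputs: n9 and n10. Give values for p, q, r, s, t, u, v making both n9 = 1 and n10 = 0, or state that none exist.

p=0, q=1, r=0, s=0, t=1, u=0, v=0

Check with p=0, q=1, r=0, s=0, t=1, u=0, v=0:
n1 = p XOR u = 0 XOR 0 = 0
n2 = n1 AND t = 0 AND 1 = 0
n3 = t OR n2 = 1 OR 0 = 1
n4 = n3 OR v = 1 OR 0 = 1
n5 = NOT n4 = NOT 1 = 0
n6 = NOT n5 = NOT 0 = 1
n7 = s XOR n6 = 0 XOR 1 = 1
n8 = r OR n7 = 0 OR 1 = 1
n9 = n8 AND q = 1 AND 1 = 1
n10 = n9 AND n1 = 1 AND 0 = 0
So n9 = 1 and n10 = 0.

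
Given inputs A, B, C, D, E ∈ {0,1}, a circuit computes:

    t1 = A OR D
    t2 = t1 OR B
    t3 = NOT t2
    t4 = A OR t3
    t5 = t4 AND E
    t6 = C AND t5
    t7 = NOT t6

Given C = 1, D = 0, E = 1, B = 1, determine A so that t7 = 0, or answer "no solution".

A=1

Check with C = 1, D = 0, E = 1, B = 1 and A=1:
t1 = A OR D = 1 OR 0 = 1
t2 = t1 OR B = 1 OR 1 = 1
t3 = NOT t2 = NOT 1 = 0
t4 = A OR t3 = 1 OR 0 = 1
t5 = t4 AND E = 1 AND 1 = 1
t6 = C AND t5 = 1 AND 1 = 1
t7 = NOT t6 = NOT 1 = 0
So t7 = 0.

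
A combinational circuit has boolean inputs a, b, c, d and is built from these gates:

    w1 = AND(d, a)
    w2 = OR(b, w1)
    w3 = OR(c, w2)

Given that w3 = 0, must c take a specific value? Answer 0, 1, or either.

0

w3 = OR(c, w2) must be 0, so both c = 0 and w2 = 0.
Every assignment with w3 = 0 has c = 0; there are 3 such assignment(s).
  a=0, b=0, c=0, d=0
  a=0, b=0, c=0, d=1
  a=1, b=0, c=0, d=0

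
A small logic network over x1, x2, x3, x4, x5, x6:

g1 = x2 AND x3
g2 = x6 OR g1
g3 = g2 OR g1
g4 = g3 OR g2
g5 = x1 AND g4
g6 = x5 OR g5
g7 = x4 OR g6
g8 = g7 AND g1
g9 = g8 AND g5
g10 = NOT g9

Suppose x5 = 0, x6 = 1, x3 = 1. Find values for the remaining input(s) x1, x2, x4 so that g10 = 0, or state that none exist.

x1=1 x2=1 x4=0

Check with x5 = 0, x6 = 1, x3 = 1 and x1=1, x2=1, x4=0:
g1 = x2 AND x3 = 1 AND 1 = 1
g2 = x6 OR g1 = 1 OR 1 = 1
g3 = g2 OR g1 = 1 OR 1 = 1
g4 = g3 OR g2 = 1 OR 1 = 1
g5 = x1 AND g4 = 1 AND 1 = 1
g6 = x5 OR g5 = 0 OR 1 = 1
g7 = x4 OR g6 = 0 OR 1 = 1
g8 = g7 AND g1 = 1 AND 1 = 1
g9 = g8 AND g5 = 1 AND 1 = 1
g10 = NOT g9 = NOT 1 = 0
So g10 = 0.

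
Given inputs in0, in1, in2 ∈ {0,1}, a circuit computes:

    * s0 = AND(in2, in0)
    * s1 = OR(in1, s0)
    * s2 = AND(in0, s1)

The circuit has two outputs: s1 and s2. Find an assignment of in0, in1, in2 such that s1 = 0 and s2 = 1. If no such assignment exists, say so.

no solution exists

Across all 8 input combinations, none give both s1 = 0 and s2 = 1.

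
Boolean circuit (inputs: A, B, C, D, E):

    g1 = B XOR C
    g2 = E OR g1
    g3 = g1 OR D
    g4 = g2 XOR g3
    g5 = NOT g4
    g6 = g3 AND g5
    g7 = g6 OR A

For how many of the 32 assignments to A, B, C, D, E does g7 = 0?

6

g7 = g6 OR A must be 0, so both g6 = 0 and A = 0.
Satisfying assignments:
  A=0, B=0, C=0, D=0, E=0
  A=0, B=0, C=0, D=0, E=1
  A=0, B=0, C=0, D=1, E=0
  A=0, B=1, C=1, D=0, E=0
  A=0, B=1, C=1, D=0, E=1
  A=0, B=1, C=1, D=1, E=0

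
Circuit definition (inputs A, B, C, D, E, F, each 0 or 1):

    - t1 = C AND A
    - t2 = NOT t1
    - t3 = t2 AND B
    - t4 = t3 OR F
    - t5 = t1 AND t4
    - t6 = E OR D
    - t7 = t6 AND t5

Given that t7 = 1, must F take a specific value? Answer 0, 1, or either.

t7 = t6 AND t5 must be 1, so both t6 = 1 and t5 = 1.
t6 = E OR D must be 1, so at least one of E, D is 1.
Every assignment with t7 = 1 has F = 1; there are 6 such assignment(s).

1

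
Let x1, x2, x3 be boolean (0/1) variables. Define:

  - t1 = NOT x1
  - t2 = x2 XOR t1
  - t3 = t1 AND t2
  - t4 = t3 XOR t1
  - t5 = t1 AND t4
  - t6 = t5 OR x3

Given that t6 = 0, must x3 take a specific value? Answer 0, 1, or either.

0

t6 = t5 OR x3 must be 0, so both t5 = 0 and x3 = 0.
Every assignment with t6 = 0 has x3 = 0; there are 3 such assignment(s).
  x1=0, x2=0, x3=0
  x1=1, x2=0, x3=0
  x1=1, x2=1, x3=0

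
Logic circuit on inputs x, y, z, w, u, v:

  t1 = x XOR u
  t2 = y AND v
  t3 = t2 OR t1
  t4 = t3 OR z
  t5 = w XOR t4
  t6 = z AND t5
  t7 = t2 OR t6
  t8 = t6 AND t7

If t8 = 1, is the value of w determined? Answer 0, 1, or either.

t8 = t6 AND t7 must be 1, so both t6 = 1 and t7 = 1.
t6 = z AND t5 must be 1, so both z = 1 and t5 = 1.
t7 = t2 OR t6 must be 1, so at least one of t2, t6 is 1.
Every assignment with t8 = 1 has w = 0; there are 16 such assignment(s).

0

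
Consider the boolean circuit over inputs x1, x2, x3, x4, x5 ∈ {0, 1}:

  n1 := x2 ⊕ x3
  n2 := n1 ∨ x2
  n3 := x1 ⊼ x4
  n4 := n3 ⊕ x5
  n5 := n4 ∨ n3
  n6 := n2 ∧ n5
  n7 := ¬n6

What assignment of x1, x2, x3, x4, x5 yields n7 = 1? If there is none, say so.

n7 = ¬n6 must be 1, so n6 = 0.
Check with x1=1 x2=1 x3=0 x4=1 x5=0:
n1 = x2 ⊕ x3 = 1 ⊕ 0 = 1
n2 = n1 ∨ x2 = 1 ∨ 1 = 1
n3 = x1 ⊼ x4 = 1 ⊼ 1 = 0
n4 = n3 ⊕ x5 = 0 ⊕ 0 = 0
n5 = n4 ∨ n3 = 0 ∨ 0 = 0
n6 = n2 ∧ n5 = 1 ∧ 0 = 0
n7 = ¬n6 = ¬0 = 1
So n7 = 1 as required.

x1=1 x2=1 x3=0 x4=1 x5=0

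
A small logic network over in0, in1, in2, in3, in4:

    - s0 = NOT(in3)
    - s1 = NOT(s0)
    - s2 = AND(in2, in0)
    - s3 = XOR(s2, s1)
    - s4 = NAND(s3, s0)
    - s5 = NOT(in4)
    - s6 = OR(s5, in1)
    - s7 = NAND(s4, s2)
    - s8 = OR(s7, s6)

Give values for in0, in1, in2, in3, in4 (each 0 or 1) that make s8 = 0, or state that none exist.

Check with in0=1, in1=0, in2=1, in3=1, in4=1:
s0 = NOT(in3) = NOT 1 = 0
s1 = NOT(s0) = NOT 0 = 1
s2 = AND(in2, in0) = AND(1, 1) = 1
s3 = XOR(s2, s1) = XOR(1, 1) = 0
s4 = NAND(s3, s0) = NAND(0, 0) = 1
s5 = NOT(in4) = NOT 1 = 0
s6 = OR(s5, in1) = OR(0, 0) = 0
s7 = NAND(s4, s2) = NAND(1, 1) = 0
s8 = OR(s7, s6) = OR(0, 0) = 0
So s8 = 0 as required.

in0=1, in1=0, in2=1, in3=1, in4=1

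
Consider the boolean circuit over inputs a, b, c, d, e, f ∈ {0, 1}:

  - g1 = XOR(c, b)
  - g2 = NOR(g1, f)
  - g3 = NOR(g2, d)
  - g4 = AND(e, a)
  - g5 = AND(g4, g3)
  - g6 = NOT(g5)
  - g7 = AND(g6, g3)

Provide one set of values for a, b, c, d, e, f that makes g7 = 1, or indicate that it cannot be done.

g7 = AND(g6, g3) must be 1, so both g6 = 1 and g3 = 1.
Check with a=0 b=0 c=1 d=0 e=1 f=0:
g1 = XOR(c, b) = XOR(1, 0) = 1
g2 = NOR(g1, f) = NOR(1, 0) = 0
g3 = NOR(g2, d) = NOR(0, 0) = 1
g4 = AND(e, a) = AND(1, 0) = 0
g5 = AND(g4, g3) = AND(0, 1) = 0
g6 = NOT(g5) = NOT 0 = 1
g7 = AND(g6, g3) = AND(1, 1) = 1
So g7 = 1 as required.

a=0 b=0 c=1 d=0 e=1 f=0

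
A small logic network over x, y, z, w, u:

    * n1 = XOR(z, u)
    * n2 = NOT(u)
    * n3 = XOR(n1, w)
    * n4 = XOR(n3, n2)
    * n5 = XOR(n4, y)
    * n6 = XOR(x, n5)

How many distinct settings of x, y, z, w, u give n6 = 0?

n6 = XOR(x, n5) must be 0, so x and n5 are equal.
Enumerating the 32 input combinations, 16 give n6 = 0 and 16 give n6 = 1.

16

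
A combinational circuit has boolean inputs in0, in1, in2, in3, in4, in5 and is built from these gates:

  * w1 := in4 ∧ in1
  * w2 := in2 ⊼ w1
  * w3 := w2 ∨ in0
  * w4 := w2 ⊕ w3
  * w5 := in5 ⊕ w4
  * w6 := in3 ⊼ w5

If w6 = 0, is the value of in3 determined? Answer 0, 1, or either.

w6 = in3 ⊼ w5 must be 0, so both in3 = 1 and w5 = 1.
w5 = in5 ⊕ w4 must be 1, so in5 and w4 differ.
Every assignment with w6 = 0 has in3 = 1; there are 16 such assignment(s).

1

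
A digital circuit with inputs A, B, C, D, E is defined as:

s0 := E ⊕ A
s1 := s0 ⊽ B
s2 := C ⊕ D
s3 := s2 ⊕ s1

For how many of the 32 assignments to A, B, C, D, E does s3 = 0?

16

s3 = s2 ⊕ s1 must be 0, so s2 and s1 are equal.
Enumerating the 32 input combinations, 16 give s3 = 0 and 16 give s3 = 1.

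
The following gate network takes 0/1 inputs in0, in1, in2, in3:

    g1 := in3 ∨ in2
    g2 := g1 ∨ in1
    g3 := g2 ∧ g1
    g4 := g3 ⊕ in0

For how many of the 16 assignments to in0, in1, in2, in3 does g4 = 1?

8

g4 = g3 ⊕ in0 must be 1, so g3 and in0 differ.
Enumerating the 16 input combinations, 8 give g4 = 1 and 8 give g4 = 0.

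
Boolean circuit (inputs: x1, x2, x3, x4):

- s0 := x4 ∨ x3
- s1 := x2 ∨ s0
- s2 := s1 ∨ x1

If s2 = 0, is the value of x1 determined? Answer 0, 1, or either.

s2 = s1 ∨ x1 must be 0, so both s1 = 0 and x1 = 0.
Every assignment with s2 = 0 has x1 = 0; there are 1 such assignment(s).
  x1=0, x2=0, x3=0, x4=0

0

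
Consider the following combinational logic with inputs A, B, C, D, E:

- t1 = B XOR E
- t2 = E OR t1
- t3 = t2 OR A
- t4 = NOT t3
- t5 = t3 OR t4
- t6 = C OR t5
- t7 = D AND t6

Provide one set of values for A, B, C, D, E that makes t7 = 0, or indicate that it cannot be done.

A=1 B=1 C=1 D=0 E=0

t7 = D AND t6 must be 0, so at least one of D, t6 is 0.
Check with A=1 B=1 C=1 D=0 E=0:
t1 = B XOR E = 1 XOR 0 = 1
t2 = E OR t1 = 0 OR 1 = 1
t3 = t2 OR A = 1 OR 1 = 1
t4 = NOT t3 = NOT 1 = 0
t5 = t3 OR t4 = 1 OR 0 = 1
t6 = C OR t5 = 1 OR 1 = 1
t7 = D AND t6 = 0 AND 1 = 0
So t7 = 0 as required.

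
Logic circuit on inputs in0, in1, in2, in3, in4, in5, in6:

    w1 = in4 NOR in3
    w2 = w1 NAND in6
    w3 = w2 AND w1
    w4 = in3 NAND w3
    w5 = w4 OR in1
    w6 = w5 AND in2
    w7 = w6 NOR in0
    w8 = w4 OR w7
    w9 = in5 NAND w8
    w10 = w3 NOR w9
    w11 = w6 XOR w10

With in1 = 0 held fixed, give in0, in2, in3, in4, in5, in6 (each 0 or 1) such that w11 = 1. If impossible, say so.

w11 = w6 XOR w10 must be 1, so w6 and w10 differ.
Check with in1 = 0 and in0=0, in2=0, in3=1, in4=1, in5=1, in6=1:
w1 = in4 NOR in3 = 1 NOR 1 = 0
w2 = w1 NAND in6 = 0 NAND 1 = 1
w3 = w2 AND w1 = 1 AND 0 = 0
w4 = in3 NAND w3 = 1 NAND 0 = 1
w5 = w4 OR in1 = 1 OR 0 = 1
w6 = w5 AND in2 = 1 AND 0 = 0
w7 = w6 NOR in0 = 0 NOR 0 = 1
w8 = w4 OR w7 = 1 OR 1 = 1
w9 = in5 NAND w8 = 1 NAND 1 = 0
w10 = w3 NOR w9 = 0 NOR 0 = 1
w11 = w6 XOR w10 = 0 XOR 1 = 1
So w11 = 1.

in0=0, in2=0, in3=1, in4=1, in5=1, in6=1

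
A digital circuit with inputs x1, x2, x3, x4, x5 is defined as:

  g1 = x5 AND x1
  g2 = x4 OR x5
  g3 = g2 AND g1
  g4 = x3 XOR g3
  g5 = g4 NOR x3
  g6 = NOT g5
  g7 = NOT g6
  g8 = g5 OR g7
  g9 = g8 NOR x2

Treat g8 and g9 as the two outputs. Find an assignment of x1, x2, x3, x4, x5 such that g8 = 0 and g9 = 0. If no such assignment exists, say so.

Check with x1=0, x2=1, x3=1, x4=1, x5=0:
g1 = x5 AND x1 = 0 AND 0 = 0
g2 = x4 OR x5 = 1 OR 0 = 1
g3 = g2 AND g1 = 1 AND 0 = 0
g4 = x3 XOR g3 = 1 XOR 0 = 1
g5 = g4 NOR x3 = 1 NOR 1 = 0
g6 = NOT g5 = NOT 0 = 1
g7 = NOT g6 = NOT 1 = 0
g8 = g5 OR g7 = 0 OR 0 = 0
g9 = g8 NOR x2 = 0 NOR 1 = 0
So g8 = 0 and g9 = 0.

x1=0, x2=1, x3=1, x4=1, x5=0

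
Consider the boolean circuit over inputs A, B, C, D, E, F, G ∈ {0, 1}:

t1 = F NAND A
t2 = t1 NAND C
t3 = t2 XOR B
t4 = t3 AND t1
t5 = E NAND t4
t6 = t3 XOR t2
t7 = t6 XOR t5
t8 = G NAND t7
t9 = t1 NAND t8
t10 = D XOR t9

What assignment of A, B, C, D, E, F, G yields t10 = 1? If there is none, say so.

A=1 B=0 C=0 D=1 E=1 F=0 G=0

t10 = D XOR t9 must be 1, so D and t9 differ.
Check with A=1 B=0 C=0 D=1 E=1 F=0 G=0:
t1 = F NAND A = 0 NAND 1 = 1
t2 = t1 NAND C = 1 NAND 0 = 1
t3 = t2 XOR B = 1 XOR 0 = 1
t4 = t3 AND t1 = 1 AND 1 = 1
t5 = E NAND t4 = 1 NAND 1 = 0
t6 = t3 XOR t2 = 1 XOR 1 = 0
t7 = t6 XOR t5 = 0 XOR 0 = 0
t8 = G NAND t7 = 0 NAND 0 = 1
t9 = t1 NAND t8 = 1 NAND 1 = 0
t10 = D XOR t9 = 1 XOR 0 = 1
So t10 = 1 as required.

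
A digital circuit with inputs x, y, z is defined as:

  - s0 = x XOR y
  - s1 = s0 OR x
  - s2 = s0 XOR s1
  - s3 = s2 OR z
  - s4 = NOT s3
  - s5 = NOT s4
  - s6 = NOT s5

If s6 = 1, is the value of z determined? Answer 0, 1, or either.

s6 = NOT s5 must be 1, so s5 = 0.
Every assignment with s6 = 1 has z = 0; there are 3 such assignment(s).
  x=0, y=0, z=0
  x=0, y=1, z=0
  x=1, y=0, z=0

0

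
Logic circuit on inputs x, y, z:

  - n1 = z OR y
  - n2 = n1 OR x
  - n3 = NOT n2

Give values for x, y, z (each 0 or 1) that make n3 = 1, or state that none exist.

x=0, y=0, z=0

n3 = NOT n2 must be 1, so n2 = 0.
Check with x=0, y=0, z=0:
n1 = z OR y = 0 OR 0 = 0
n2 = n1 OR x = 0 OR 0 = 0
n3 = NOT n2 = NOT 0 = 1
So n3 = 1 as required.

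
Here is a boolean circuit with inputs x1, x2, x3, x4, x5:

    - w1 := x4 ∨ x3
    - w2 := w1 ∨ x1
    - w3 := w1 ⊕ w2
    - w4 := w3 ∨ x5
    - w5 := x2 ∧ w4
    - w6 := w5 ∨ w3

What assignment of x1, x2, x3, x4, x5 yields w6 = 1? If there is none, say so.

w6 = w5 ∨ w3 must be 1, so at least one of w5, w3 is 1.
Check with x1=1 x2=1 x3=0 x4=0 x5=1:
w1 = x4 ∨ x3 = 0 ∨ 0 = 0
w2 = w1 ∨ x1 = 0 ∨ 1 = 1
w3 = w1 ⊕ w2 = 0 ⊕ 1 = 1
w4 = w3 ∨ x5 = 1 ∨ 1 = 1
w5 = x2 ∧ w4 = 1 ∧ 1 = 1
w6 = w5 ∨ w3 = 1 ∨ 1 = 1
So w6 = 1 as required.

x1=1 x2=1 x3=0 x4=0 x5=1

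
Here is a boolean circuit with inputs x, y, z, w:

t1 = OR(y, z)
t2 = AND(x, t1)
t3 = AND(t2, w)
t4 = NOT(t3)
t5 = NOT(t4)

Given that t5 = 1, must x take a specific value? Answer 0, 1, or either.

1

t5 = NOT(t4) must be 1, so t4 = 0.
t4 = NOT(t3) must be 0, so t3 = 1.
Every assignment with t5 = 1 has x = 1; there are 3 such assignment(s).
  x=1, y=0, z=1, w=1
  x=1, y=1, z=0, w=1
  x=1, y=1, z=1, w=1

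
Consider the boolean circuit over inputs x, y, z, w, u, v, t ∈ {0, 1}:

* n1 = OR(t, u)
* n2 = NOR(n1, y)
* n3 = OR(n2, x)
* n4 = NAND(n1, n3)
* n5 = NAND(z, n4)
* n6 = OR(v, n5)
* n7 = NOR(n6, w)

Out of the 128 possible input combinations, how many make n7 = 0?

118

n7 = NOR(n6, w) must be 0, so at least one of n6, w is 1.
Enumerating the 128 input combinations, 118 give n7 = 0 and 10 give n7 = 1.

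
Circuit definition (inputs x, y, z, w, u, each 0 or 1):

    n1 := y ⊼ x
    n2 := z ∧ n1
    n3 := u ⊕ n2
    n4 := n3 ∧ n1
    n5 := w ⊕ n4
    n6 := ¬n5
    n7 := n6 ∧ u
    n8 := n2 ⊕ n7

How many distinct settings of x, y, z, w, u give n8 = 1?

n8 = n2 ⊕ n7 must be 1, so n2 and n7 differ.
Enumerating the 32 input combinations, 14 give n8 = 1 and 18 give n8 = 0.

14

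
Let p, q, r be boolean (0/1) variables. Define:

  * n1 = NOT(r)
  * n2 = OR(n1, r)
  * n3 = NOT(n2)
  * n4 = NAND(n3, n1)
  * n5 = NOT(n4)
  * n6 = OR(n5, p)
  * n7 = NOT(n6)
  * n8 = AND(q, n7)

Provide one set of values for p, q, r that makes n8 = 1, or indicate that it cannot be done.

n8 = AND(q, n7) must be 1, so both q = 1 and n7 = 1.
Check with p=0 q=1 r=0:
n1 = NOT(r) = NOT 0 = 1
n2 = OR(n1, r) = OR(1, 0) = 1
n3 = NOT(n2) = NOT 1 = 0
n4 = NAND(n3, n1) = NAND(0, 1) = 1
n5 = NOT(n4) = NOT 1 = 0
n6 = OR(n5, p) = OR(0, 0) = 0
n7 = NOT(n6) = NOT 0 = 1
n8 = AND(q, n7) = AND(1, 1) = 1
So n8 = 1 as required.

p=0 q=1 r=0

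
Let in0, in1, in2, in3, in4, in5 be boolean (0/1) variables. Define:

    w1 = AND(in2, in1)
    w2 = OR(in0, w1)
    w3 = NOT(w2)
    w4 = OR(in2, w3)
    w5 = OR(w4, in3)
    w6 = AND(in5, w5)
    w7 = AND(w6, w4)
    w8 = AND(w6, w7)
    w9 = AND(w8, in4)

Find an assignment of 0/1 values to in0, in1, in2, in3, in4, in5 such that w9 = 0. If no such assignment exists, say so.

in0=1, in1=1, in2=0, in3=0, in4=1, in5=1

w9 = AND(w8, in4) must be 0, so at least one of w8, in4 is 0.
Check with in0=1, in1=1, in2=0, in3=0, in4=1, in5=1:
w1 = AND(in2, in1) = AND(0, 1) = 0
w2 = OR(in0, w1) = OR(1, 0) = 1
w3 = NOT(w2) = NOT 1 = 0
w4 = OR(in2, w3) = OR(0, 0) = 0
w5 = OR(w4, in3) = OR(0, 0) = 0
w6 = AND(in5, w5) = AND(1, 0) = 0
w7 = AND(w6, w4) = AND(0, 0) = 0
w8 = AND(w6, w7) = AND(0, 0) = 0
w9 = AND(w8, in4) = AND(0, 1) = 0
So w9 = 0 as required.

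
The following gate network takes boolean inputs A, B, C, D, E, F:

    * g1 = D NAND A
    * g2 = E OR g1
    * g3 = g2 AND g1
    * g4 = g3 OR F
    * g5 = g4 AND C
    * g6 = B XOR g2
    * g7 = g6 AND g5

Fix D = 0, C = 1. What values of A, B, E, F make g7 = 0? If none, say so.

g7 = g6 AND g5 must be 0, so at least one of g6, g5 is 0.
Check with D = 0, C = 1 and A=1, B=1, E=1, F=0:
g1 = D NAND A = 0 NAND 1 = 1
g2 = E OR g1 = 1 OR 1 = 1
g3 = g2 AND g1 = 1 AND 1 = 1
g4 = g3 OR F = 1 OR 0 = 1
g5 = g4 AND C = 1 AND 1 = 1
g6 = B XOR g2 = 1 XOR 1 = 0
g7 = g6 AND g5 = 0 AND 1 = 0
So g7 = 0.

A=1, B=1, E=1, F=0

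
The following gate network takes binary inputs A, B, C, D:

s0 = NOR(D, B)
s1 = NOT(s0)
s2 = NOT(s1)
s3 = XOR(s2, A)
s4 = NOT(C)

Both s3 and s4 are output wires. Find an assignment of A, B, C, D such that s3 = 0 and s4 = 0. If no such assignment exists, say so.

A=0 B=1 C=1 D=1

Check with A=0 B=1 C=1 D=1:
s0 = NOR(D, B) = NOR(1, 1) = 0
s1 = NOT(s0) = NOT 0 = 1
s2 = NOT(s1) = NOT 1 = 0
s3 = XOR(s2, A) = XOR(0, 0) = 0
s4 = NOT(C) = NOT 1 = 0
So s3 = 0 and s4 = 0.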